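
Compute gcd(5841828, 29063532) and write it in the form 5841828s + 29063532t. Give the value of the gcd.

12

Repeated division:
29063532 = 4·5841828 + 5696220
5841828 = 1·5696220 + 145608
5696220 = 39·145608 + 17508
145608 = 8·17508 + 5544
17508 = 3·5544 + 876
5544 = 6·876 + 288
876 = 3·288 + 12
288 = 24·12 + 0
gcd(5841828, 29063532) = 12.
Working backward:
12 = 876 − 3·288
12 = −3·5544 + 19·876
12 = 19·17508 − 60·5544
12 = −60·145608 + 499·17508
12 = 499·5696220 − 19521·145608
12 = −19521·5841828 + 20020·5696220
12 = 20020·29063532 − 99601·5841828
So 12 = (20020)·29063532 + (-99601)·5841828.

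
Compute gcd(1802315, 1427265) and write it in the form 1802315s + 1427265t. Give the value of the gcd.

Apply Euclid's algorithm to 1802315 and 1427265:
1802315 = 1×1427265 + 375050
1427265 = 3×375050 + 302115
375050 = 1×302115 + 72935
302115 = 4×72935 + 10375
72935 = 7×10375 + 310
10375 = 33×310 + 145
310 = 2×145 + 20
145 = 7×20 + 5
20 = 4×5 + 0
gcd(1802315, 1427265) = 5.
Back-substituting:
5 = 145 − 7·20
5 = −7·310 + 15·145
5 = 15·10375 − 502·310
5 = −502·72935 + 3529·10375
5 = 3529·302115 − 14618·72935
5 = −14618·375050 + 18147·302115
5 = 18147·1427265 − 69059·375050
5 = −69059·1802315 + 87206·1427265
So 5 = (-69059)·1802315 + (87206)·1427265.

5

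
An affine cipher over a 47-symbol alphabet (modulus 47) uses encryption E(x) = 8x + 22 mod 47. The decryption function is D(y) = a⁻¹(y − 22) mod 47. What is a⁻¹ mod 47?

Apply the Euclidean algorithm to 47 and 8:
47 = 5×8 + 7
8 = 1×7 + 1
7 = 7×1 + 0
gcd = 1, so the inverse exists. Back-substitute:
1 = 8 − 7
1 = −47 + 6·8
So 8·6 ≡ 1 (mod 47).

6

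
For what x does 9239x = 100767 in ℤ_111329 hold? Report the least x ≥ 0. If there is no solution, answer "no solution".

41812

First find gcd(9239, 111329):
111329 = 12*9239 + 461
9239 = 20*461 + 19
461 = 24*19 + 5
19 = 3*5 + 4
5 = 1*4 + 1
4 = 4*1 + 0
gcd = 1, so a unique solution mod 111329 exists.
Back-substitute for the Bézout coefficients:
1 = 5 − 4
1 = −19 + 4·5
1 = 4·461 − 97·19
1 = −97·9239 + 1944·461
1 = 1944·111329 − 23425·9239
So 9239·(-23425) ≡ 1 (mod 111329), giving 9239⁻¹ ≡ 87904.
x ≡ 9239⁻¹·100767 ≡ 87904·100767 ≡ 41812 (mod 111329).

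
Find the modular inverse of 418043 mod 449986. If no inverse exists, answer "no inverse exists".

89383

gcd(449986, 418043) by repeated division:
449986 = 1*418043 + 31943
418043 = 13*31943 + 2784
31943 = 11*2784 + 1319
2784 = 2*1319 + 146
1319 = 9*146 + 5
146 = 29*5 + 1
5 = 5*1 + 0
gcd = 1, so the inverse exists. Back-substitute:
1 = 146 − 29·5
1 = −29·1319 + 262·146
1 = 262·2784 − 553·1319
1 = −553·31943 + 6345·2784
1 = 6345·418043 − 83038·31943
1 = −83038·449986 + 89383·418043
So 418043·89383 ≡ 1 (mod 449986).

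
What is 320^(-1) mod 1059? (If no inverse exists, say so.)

599

Run Euclid on (1059, 320):
1059 = 3×320 + 99
320 = 3×99 + 23
99 = 4×23 + 7
23 = 3×7 + 2
7 = 3×2 + 1
2 = 2×1 + 0
Since gcd(320, 1059) = 1, back-substitute to write 1 as a combination:
1 = 7 − 3·2
1 = −3·23 + 10·7
1 = 10·99 − 43·23
1 = −43·320 + 139·99
1 = 139·1059 − 460·320
So 320·(-460) ≡ 1 (mod 1059), and -460 ≡ 599 (mod 1059).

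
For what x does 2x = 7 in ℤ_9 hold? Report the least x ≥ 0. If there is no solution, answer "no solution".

First find gcd(2, 9):
9 = 4·2 + 1
2 = 2·1 + 0
gcd = 1, so a unique solution mod 9 exists.
Back-substitute for the Bézout coefficients:
1 = 9 − 4·2
So 2·(-4) ≡ 1 (mod 9), giving 2⁻¹ ≡ 5.
x ≡ 2⁻¹·7 ≡ 5·7 ≡ 8 (mod 9).

8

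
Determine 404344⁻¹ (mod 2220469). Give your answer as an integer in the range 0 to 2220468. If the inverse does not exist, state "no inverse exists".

2024240

Extended Euclidean algorithm:
2220469 = 5·404344 + 198749
404344 = 2·198749 + 6846
198749 = 29·6846 + 215
6846 = 31·215 + 181
215 = 1·181 + 34
181 = 5·34 + 11
34 = 3·11 + 1
11 = 11·1 + 0
The gcd is 1. Working backward:
1 = 34 − 3·11
1 = −3·181 + 16·34
1 = 16·215 − 19·181
1 = −19·6846 + 605·215
1 = 605·198749 − 17564·6846
1 = −17564·404344 + 35733·198749
1 = 35733·2220469 − 196229·404344
Thus 404344·(-196229) ≡ 1 (mod 2220469); reducing, -196229 mod 2220469 = 2024240.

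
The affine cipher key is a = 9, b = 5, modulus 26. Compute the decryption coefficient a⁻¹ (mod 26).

3

Extended Euclidean algorithm:
26 = 2×9 + 8
9 = 1×8 + 1
8 = 8×1 + 0
gcd = 1, so the inverse exists. Back-substitute:
1 = 9 − 8
1 = −26 + 3·9
So 9·3 ≡ 1 (mod 26).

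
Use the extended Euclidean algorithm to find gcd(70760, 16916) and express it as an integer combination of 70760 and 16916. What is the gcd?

Apply Euclid's algorithm to 70760 and 16916:
70760 = 4·16916 + 3096
16916 = 5·3096 + 1436
3096 = 2·1436 + 224
1436 = 6·224 + 92
224 = 2·92 + 40
92 = 2·40 + 12
40 = 3·12 + 4
12 = 3·4 + 0
gcd(70760, 16916) = 4.
Express as a combination:
4 = 40 − 3·12
4 = −3·92 + 7·40
4 = 7·224 − 17·92
4 = −17·1436 + 109·224
4 = 109·3096 − 235·1436
4 = −235·16916 + 1284·3096
4 = 1284·70760 − 5371·16916
So 4 = (1284)·70760 + (-5371)·16916.

4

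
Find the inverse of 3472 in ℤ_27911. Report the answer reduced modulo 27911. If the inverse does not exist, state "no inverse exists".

21295

gcd(27911, 3472) by repeated division:
27911 = 8*3472 + 135
3472 = 25*135 + 97
135 = 1*97 + 38
97 = 2*38 + 21
38 = 1*21 + 17
21 = 1*17 + 4
17 = 4*4 + 1
4 = 4*1 + 0
gcd = 1, so the inverse exists. Back-substitute:
1 = 17 − 4·4
1 = −4·21 + 5·17
1 = 5·38 − 9·21
1 = −9·97 + 23·38
1 = 23·135 − 32·97
1 = −32·3472 + 823·135
1 = 823·27911 − 6616·3472
So 3472·(-6616) ≡ 1 (mod 27911), and -6616 ≡ 21295 (mod 27911).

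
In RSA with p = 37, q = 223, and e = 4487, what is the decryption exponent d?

7463

φ(n) = (p−1)(q−1) = 36·222 = 7992.
Need d with 4487·d ≡ 1 (mod 7992). Apply the extended Euclidean algorithm:
7992 = 1*4487 + 3505
4487 = 1*3505 + 982
3505 = 3*982 + 559
982 = 1*559 + 423
559 = 1*423 + 136
423 = 3*136 + 15
136 = 9*15 + 1
15 = 15*1 + 0
Back-substitute:
1 = 136 − 9·15
1 = −9·423 + 28·136
1 = 28·559 − 37·423
1 = −37·982 + 65·559
1 = 65·3505 − 232·982
1 = −232·4487 + 297·3505
1 = 297·7992 − 529·4487
So 4487·(-529) ≡ 1 (mod 7992), hence d ≡ -529 ≡ 7463 (mod 7992).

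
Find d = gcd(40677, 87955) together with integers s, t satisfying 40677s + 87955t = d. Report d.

Apply Euclid's algorithm to 87955 and 40677:
87955 = 2×40677 + 6601
40677 = 6×6601 + 1071
6601 = 6×1071 + 175
1071 = 6×175 + 21
175 = 8×21 + 7
21 = 3×7 + 0
gcd(40677, 87955) = 7.
Express as a combination:
7 = 175 − 8·21
7 = −8·1071 + 49·175
7 = 49·6601 − 302·1071
7 = −302·40677 + 1861·6601
7 = 1861·87955 − 4024·40677
So 7 = (1861)·87955 + (-4024)·40677.

7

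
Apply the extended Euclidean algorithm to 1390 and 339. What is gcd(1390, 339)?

Apply Euclid's algorithm to 1390 and 339:
1390 = 4×339 + 34
339 = 9×34 + 33
34 = 1×33 + 1
33 = 33×1 + 0
gcd(1390, 339) = 1.
Express as a combination:
1 = 34 − 33
1 = −339 + 10·34
1 = 10·1390 − 41·339
So 1 = (10)·1390 + (-41)·339.

1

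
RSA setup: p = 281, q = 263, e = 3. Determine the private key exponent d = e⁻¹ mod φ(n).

48907

φ(n) = (p−1)(q−1) = 280·262 = 73360.
Need d with 3·d ≡ 1 (mod 73360). Apply the extended Euclidean algorithm:
73360 = 24453*3 + 1
3 = 3*1 + 0
Back-substitute:
1 = 73360 − 24453·3
So 3·(-24453) ≡ 1 (mod 73360), hence d ≡ -24453 ≡ 48907 (mod 73360).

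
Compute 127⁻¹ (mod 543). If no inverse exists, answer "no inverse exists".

Apply the Euclidean algorithm to 543 and 127:
543 = 4·127 + 35
127 = 3·35 + 22
35 = 1·22 + 13
22 = 1·13 + 9
13 = 1·9 + 4
9 = 2·4 + 1
4 = 4·1 + 0
gcd = 1, so the inverse exists. Back-substitute:
1 = 9 − 2·4
1 = −2·13 + 3·9
1 = 3·22 − 5·13
1 = −5·35 + 8·22
1 = 8·127 − 29·35
1 = −29·543 + 124·127
So 127·124 ≡ 1 (mod 543).

124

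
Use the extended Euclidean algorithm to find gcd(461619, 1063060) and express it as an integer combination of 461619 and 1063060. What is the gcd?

1

Euclidean algorithm:
1063060 = 2*461619 + 139822
461619 = 3*139822 + 42153
139822 = 3*42153 + 13363
42153 = 3*13363 + 2064
13363 = 6*2064 + 979
2064 = 2*979 + 106
979 = 9*106 + 25
106 = 4*25 + 6
25 = 4*6 + 1
6 = 6*1 + 0
gcd(461619, 1063060) = 1.
Back-substituting:
1 = 25 − 4·6
1 = −4·106 + 17·25
1 = 17·979 − 157·106
1 = −157·2064 + 331·979
1 = 331·13363 − 2143·2064
1 = −2143·42153 + 6760·13363
1 = 6760·139822 − 22423·42153
1 = −22423·461619 + 74029·139822
1 = 74029·1063060 − 170481·461619
So 1 = (74029)·1063060 + (-170481)·461619.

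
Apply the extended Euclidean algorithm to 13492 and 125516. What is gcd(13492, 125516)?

Repeated division:
125516 = 9·13492 + 4088
13492 = 3·4088 + 1228
4088 = 3·1228 + 404
1228 = 3·404 + 16
404 = 25·16 + 4
16 = 4·4 + 0
gcd(13492, 125516) = 4.
Working backward:
4 = 404 − 25·16
4 = −25·1228 + 76·404
4 = 76·4088 − 253·1228
4 = −253·13492 + 835·4088
4 = 835·125516 − 7768·13492
So 4 = (835)·125516 + (-7768)·13492.

4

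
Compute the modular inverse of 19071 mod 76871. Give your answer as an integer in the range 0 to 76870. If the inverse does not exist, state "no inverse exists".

5893

Run Euclid on (76871, 19071):
76871 = 4*19071 + 587
19071 = 32*587 + 287
587 = 2*287 + 13
287 = 22*13 + 1
13 = 13*1 + 0
The gcd is 1. Working backward:
1 = 287 − 22·13
1 = −22·587 + 45·287
1 = 45·19071 − 1462·587
1 = −1462·76871 + 5893·19071
So 19071·5893 ≡ 1 (mod 76871).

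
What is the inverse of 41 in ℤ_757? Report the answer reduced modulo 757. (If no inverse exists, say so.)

Apply the Euclidean algorithm to 757 and 41:
757 = 18·41 + 19
41 = 2·19 + 3
19 = 6·3 + 1
3 = 3·1 + 0
gcd = 1, so the inverse exists. Back-substitute:
1 = 19 − 6·3
1 = −6·41 + 13·19
1 = 13·757 − 240·41
Thus 41·(-240) ≡ 1 (mod 757); reducing, -240 mod 757 = 517.

517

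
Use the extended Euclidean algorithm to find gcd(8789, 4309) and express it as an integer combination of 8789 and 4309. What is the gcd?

1

Euclidean algorithm:
8789 = 2×4309 + 171
4309 = 25×171 + 34
171 = 5×34 + 1
34 = 34×1 + 0
gcd(8789, 4309) = 1.
Working backward:
1 = 171 − 5·34
1 = −5·4309 + 126·171
1 = 126·8789 − 257·4309
So 1 = (126)·8789 + (-257)·4309.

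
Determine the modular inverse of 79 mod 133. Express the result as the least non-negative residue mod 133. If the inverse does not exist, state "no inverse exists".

32

Extended Euclidean algorithm:
133 = 1*79 + 54
79 = 1*54 + 25
54 = 2*25 + 4
25 = 6*4 + 1
4 = 4*1 + 0
The gcd is 1. Working backward:
1 = 25 − 6·4
1 = −6·54 + 13·25
1 = 13·79 − 19·54
1 = −19·133 + 32·79
So 79·32 ≡ 1 (mod 133).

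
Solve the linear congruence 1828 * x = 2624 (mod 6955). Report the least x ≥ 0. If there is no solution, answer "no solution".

First find gcd(1828, 6955):
6955 = 3*1828 + 1471
1828 = 1*1471 + 357
1471 = 4*357 + 43
357 = 8*43 + 13
43 = 3*13 + 4
13 = 3*4 + 1
4 = 4*1 + 0
gcd = 1, so a unique solution mod 6955 exists.
Back-substitute for the Bézout coefficients:
1 = 13 − 3·4
1 = −3·43 + 10·13
1 = 10·357 − 83·43
1 = −83·1471 + 342·357
1 = 342·1828 − 425·1471
1 = −425·6955 + 1617·1828
So 1828·(1617) ≡ 1 (mod 6955), giving 1828⁻¹ ≡ 1617.
x ≡ 1828⁻¹·2624 ≡ 1617·2624 ≡ 458 (mod 6955).

458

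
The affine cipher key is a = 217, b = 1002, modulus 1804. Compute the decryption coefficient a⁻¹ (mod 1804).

557

Apply the Euclidean algorithm to 1804 and 217:
1804 = 8·217 + 68
217 = 3·68 + 13
68 = 5·13 + 3
13 = 4·3 + 1
3 = 3·1 + 0
The gcd is 1. Working backward:
1 = 13 − 4·3
1 = −4·68 + 21·13
1 = 21·217 − 67·68
1 = −67·1804 + 557·217
So 217·557 ≡ 1 (mod 1804).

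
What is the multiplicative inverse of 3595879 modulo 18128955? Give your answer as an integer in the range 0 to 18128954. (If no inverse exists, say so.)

16121509

Apply the Euclidean algorithm to 18128955 and 3595879:
18128955 = 5·3595879 + 149560
3595879 = 24·149560 + 6439
149560 = 23·6439 + 1463
6439 = 4·1463 + 587
1463 = 2·587 + 289
587 = 2·289 + 9
289 = 32·9 + 1
9 = 9·1 + 0
gcd = 1, so the inverse exists. Back-substitute:
1 = 289 − 32·9
1 = −32·587 + 65·289
1 = 65·1463 − 162·587
1 = −162·6439 + 713·1463
1 = 713·149560 − 16561·6439
1 = −16561·3595879 + 398177·149560
1 = 398177·18128955 − 2007446·3595879
So 3595879·(-2007446) ≡ 1 (mod 18128955), and -2007446 ≡ 16121509 (mod 18128955).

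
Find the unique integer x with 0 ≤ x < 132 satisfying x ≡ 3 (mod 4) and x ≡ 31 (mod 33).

31

Write x = 3 + 4·k. Then 4·k ≡ 31 − 3 ≡ 28 (mod 33).
Need 4⁻¹ mod 33. Extended Euclid on (33, 4):
33 = 8*4 + 1
4 = 4*1 + 0
Back-substitute:
1 = 33 − 8·4
4⁻¹ ≡ 25 (mod 33), so k ≡ 25·28 ≡ 7 (mod 33).
x = 3 + 4·7 = 31.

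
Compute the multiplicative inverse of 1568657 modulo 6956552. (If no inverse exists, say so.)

gcd(6956552, 1568657) by repeated division:
6956552 = 4×1568657 + 681924
1568657 = 2×681924 + 204809
681924 = 3×204809 + 67497
204809 = 3×67497 + 2318
67497 = 29×2318 + 275
2318 = 8×275 + 118
275 = 2×118 + 39
118 = 3×39 + 1
39 = 39×1 + 0
gcd = 1, so the inverse exists. Back-substitute:
1 = 118 − 3·39
1 = −3·275 + 7·118
1 = 7·2318 − 59·275
1 = −59·67497 + 1718·2318
1 = 1718·204809 − 5213·67497
1 = −5213·681924 + 17357·204809
1 = 17357·1568657 − 39927·681924
1 = −39927·6956552 + 177065·1568657
So 1568657·177065 ≡ 1 (mod 6956552).

177065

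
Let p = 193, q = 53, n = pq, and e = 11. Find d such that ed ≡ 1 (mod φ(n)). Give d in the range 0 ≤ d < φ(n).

2723

φ(n) = (p−1)(q−1) = 192·52 = 9984.
Need d with 11·d ≡ 1 (mod 9984). Apply the extended Euclidean algorithm:
9984 = 907·11 + 7
11 = 1·7 + 4
7 = 1·4 + 3
4 = 1·3 + 1
3 = 3·1 + 0
Back-substitute:
1 = 4 − 3
1 = −7 + 2·4
1 = 2·11 − 3·7
1 = −3·9984 + 2723·11
So 11·2723 ≡ 1 (mod 9984), hence d = 2723.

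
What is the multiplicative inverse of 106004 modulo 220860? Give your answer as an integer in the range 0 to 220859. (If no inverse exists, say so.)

Compute gcd(106004, 220860):
220860 = 2·106004 + 8852
106004 = 11·8852 + 8632
8852 = 1·8632 + 220
8632 = 39·220 + 52
220 = 4·52 + 12
52 = 4·12 + 4
12 = 3·4 + 0
The gcd is 4, not 1, hence no inverse exists.

no inverse exists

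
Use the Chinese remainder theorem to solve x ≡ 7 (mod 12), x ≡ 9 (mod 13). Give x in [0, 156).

139

Write x = 7 + 12·k. Then 12·k ≡ 9 − 7 ≡ 2 (mod 13).
Need 12⁻¹ mod 13. Extended Euclid on (13, 12):
13 = 1·12 + 1
12 = 12·1 + 0
Back-substitute:
1 = 13 − 12
12⁻¹ ≡ 12 (mod 13), so k ≡ 12·2 ≡ 11 (mod 13).
x = 7 + 12·11 = 139.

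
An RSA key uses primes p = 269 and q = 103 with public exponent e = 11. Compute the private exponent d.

24851

φ(n) = (p−1)(q−1) = 268·102 = 27336.
Need d with 11·d ≡ 1 (mod 27336). Apply the extended Euclidean algorithm:
27336 = 2485×11 + 1
11 = 11×1 + 0
Back-substitute:
1 = 27336 − 2485·11
So 11·(-2485) ≡ 1 (mod 27336), hence d ≡ -2485 ≡ 24851 (mod 27336).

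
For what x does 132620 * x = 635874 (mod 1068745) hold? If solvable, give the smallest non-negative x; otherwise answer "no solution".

gcd(132620, 1068745):
1068745 = 8*132620 + 7785
132620 = 17*7785 + 275
7785 = 28*275 + 85
275 = 3*85 + 20
85 = 4*20 + 5
20 = 4*5 + 0
gcd = 5, but 5 ∤ 635874, so the congruence has no solution.

no solution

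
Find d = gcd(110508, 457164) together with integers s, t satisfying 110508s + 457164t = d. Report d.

Apply Euclid's algorithm to 457164 and 110508:
457164 = 4·110508 + 15132
110508 = 7·15132 + 4584
15132 = 3·4584 + 1380
4584 = 3·1380 + 444
1380 = 3·444 + 48
444 = 9·48 + 12
48 = 4·12 + 0
gcd(110508, 457164) = 12.
Back-substituting:
12 = 444 − 9·48
12 = −9·1380 + 28·444
12 = 28·4584 − 93·1380
12 = −93·15132 + 307·4584
12 = 307·110508 − 2242·15132
12 = −2242·457164 + 9275·110508
So 12 = (-2242)·457164 + (9275)·110508.

12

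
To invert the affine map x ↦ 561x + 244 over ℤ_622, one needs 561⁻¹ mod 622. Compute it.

571

gcd(622, 561) by repeated division:
622 = 1*561 + 61
561 = 9*61 + 12
61 = 5*12 + 1
12 = 12*1 + 0
gcd = 1, so the inverse exists. Back-substitute:
1 = 61 − 5·12
1 = −5·561 + 46·61
1 = 46·622 − 51·561
So 561·(-51) ≡ 1 (mod 622), and -51 ≡ 571 (mod 622).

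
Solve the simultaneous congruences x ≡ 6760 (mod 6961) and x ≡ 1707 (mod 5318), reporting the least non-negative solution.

Write x = 6760 + 6961·k. Then 6961·k ≡ 1707 − 6760 ≡ 265 (mod 5318).
Need 6961⁻¹ mod 5318. Extended Euclid on (5318, 1643):
5318 = 3·1643 + 389
1643 = 4·389 + 87
389 = 4·87 + 41
87 = 2·41 + 5
41 = 8·5 + 1
5 = 5·1 + 0
Back-substitute:
1 = 41 − 8·5
1 = −8·87 + 17·41
1 = 17·389 − 76·87
1 = −76·1643 + 321·389
1 = 321·5318 − 1039·1643
6961⁻¹ ≡ 4279 (mod 5318), so k ≡ 4279·265 ≡ 1201 (mod 5318).
x = 6760 + 6961·1201 = 8366921.

8366921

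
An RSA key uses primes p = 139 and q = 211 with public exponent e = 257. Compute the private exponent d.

6653

φ(n) = (p−1)(q−1) = 138·210 = 28980.
Need d with 257·d ≡ 1 (mod 28980). Apply the extended Euclidean algorithm:
28980 = 112*257 + 196
257 = 1*196 + 61
196 = 3*61 + 13
61 = 4*13 + 9
13 = 1*9 + 4
9 = 2*4 + 1
4 = 4*1 + 0
Back-substitute:
1 = 9 − 2·4
1 = −2·13 + 3·9
1 = 3·61 − 14·13
1 = −14·196 + 45·61
1 = 45·257 − 59·196
1 = −59·28980 + 6653·257
So 257·6653 ≡ 1 (mod 28980), hence d = 6653.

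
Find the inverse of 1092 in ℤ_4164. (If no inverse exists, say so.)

no inverse exists

Compute gcd(1092, 4164):
4164 = 3·1092 + 888
1092 = 1·888 + 204
888 = 4·204 + 72
204 = 2·72 + 60
72 = 1·60 + 12
60 = 5·12 + 0
The gcd is 12, not 1, hence no inverse exists.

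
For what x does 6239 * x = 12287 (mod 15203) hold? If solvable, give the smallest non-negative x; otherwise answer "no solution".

First find gcd(6239, 15203):
15203 = 2×6239 + 2725
6239 = 2×2725 + 789
2725 = 3×789 + 358
789 = 2×358 + 73
358 = 4×73 + 66
73 = 1×66 + 7
66 = 9×7 + 3
7 = 2×3 + 1
3 = 3×1 + 0
gcd = 1, so a unique solution mod 15203 exists.
Back-substitute for the Bézout coefficients:
1 = 7 − 2·3
1 = −2·66 + 19·7
1 = 19·73 − 21·66
1 = −21·358 + 103·73
1 = 103·789 − 227·358
1 = −227·2725 + 784·789
1 = 784·6239 − 1795·2725
1 = −1795·15203 + 4374·6239
So 6239·(4374) ≡ 1 (mod 15203), giving 6239⁻¹ ≡ 4374.
x ≡ 6239⁻¹·12287 ≡ 4374·12287 ≡ 733 (mod 15203).

733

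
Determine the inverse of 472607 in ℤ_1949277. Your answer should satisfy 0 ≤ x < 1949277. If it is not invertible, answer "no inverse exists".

gcd(1949277, 472607) by repeated division:
1949277 = 4*472607 + 58849
472607 = 8*58849 + 1815
58849 = 32*1815 + 769
1815 = 2*769 + 277
769 = 2*277 + 215
277 = 1*215 + 62
215 = 3*62 + 29
62 = 2*29 + 4
29 = 7*4 + 1
4 = 4*1 + 0
The gcd is 1. Working backward:
1 = 29 − 7·4
1 = −7·62 + 15·29
1 = 15·215 − 52·62
1 = −52·277 + 67·215
1 = 67·769 − 186·277
1 = −186·1815 + 439·769
1 = 439·58849 − 14234·1815
1 = −14234·472607 + 114311·58849
1 = 114311·1949277 − 471478·472607
So 472607·(-471478) ≡ 1 (mod 1949277), and -471478 ≡ 1477799 (mod 1949277).

1477799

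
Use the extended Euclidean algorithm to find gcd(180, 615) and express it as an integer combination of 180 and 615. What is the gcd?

Repeated division:
615 = 3*180 + 75
180 = 2*75 + 30
75 = 2*30 + 15
30 = 2*15 + 0
gcd(180, 615) = 15.
Working backward:
15 = 75 − 2·30
15 = −2·180 + 5·75
15 = 5·615 − 17·180
So 15 = (5)·615 + (-17)·180.

15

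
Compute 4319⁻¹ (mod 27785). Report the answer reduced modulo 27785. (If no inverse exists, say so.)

6549

Extended Euclidean algorithm:
27785 = 6·4319 + 1871
4319 = 2·1871 + 577
1871 = 3·577 + 140
577 = 4·140 + 17
140 = 8·17 + 4
17 = 4·4 + 1
4 = 4·1 + 0
Since gcd(4319, 27785) = 1, back-substitute to write 1 as a combination:
1 = 17 − 4·4
1 = −4·140 + 33·17
1 = 33·577 − 136·140
1 = −136·1871 + 441·577
1 = 441·4319 − 1018·1871
1 = −1018·27785 + 6549·4319
So 4319·6549 ≡ 1 (mod 27785).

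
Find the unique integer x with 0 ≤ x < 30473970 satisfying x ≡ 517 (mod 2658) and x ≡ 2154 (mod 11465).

18563989

Write x = 517 + 2658·k. Then 2658·k ≡ 2154 − 517 ≡ 1637 (mod 11465).
Need 2658⁻¹ mod 11465. Extended Euclid on (11465, 2658):
11465 = 4·2658 + 833
2658 = 3·833 + 159
833 = 5·159 + 38
159 = 4·38 + 7
38 = 5·7 + 3
7 = 2·3 + 1
3 = 3·1 + 0
Back-substitute:
1 = 7 − 2·3
1 = −2·38 + 11·7
1 = 11·159 − 46·38
1 = −46·833 + 241·159
1 = 241·2658 − 769·833
1 = −769·11465 + 3317·2658
2658⁻¹ ≡ 3317 (mod 11465), so k ≡ 3317·1637 ≡ 6984 (mod 11465).
x = 517 + 2658·6984 = 18563989.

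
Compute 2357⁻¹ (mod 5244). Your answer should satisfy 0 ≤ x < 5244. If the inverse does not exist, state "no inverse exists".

gcd(5244, 2357) by repeated division:
5244 = 2·2357 + 530
2357 = 4·530 + 237
530 = 2·237 + 56
237 = 4·56 + 13
56 = 4·13 + 4
13 = 3·4 + 1
4 = 4·1 + 0
Since gcd(2357, 5244) = 1, back-substitute to write 1 as a combination:
1 = 13 − 3·4
1 = −3·56 + 13·13
1 = 13·237 − 55·56
1 = −55·530 + 123·237
1 = 123·2357 − 547·530
1 = −547·5244 + 1217·2357
So 2357·1217 ≡ 1 (mod 5244).

1217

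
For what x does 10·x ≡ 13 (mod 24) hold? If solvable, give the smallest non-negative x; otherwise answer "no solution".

gcd(10, 24):
24 = 2·10 + 4
10 = 2·4 + 2
4 = 2·2 + 0
gcd = 2, but 2 ∤ 13, so the congruence has no solution.

no solution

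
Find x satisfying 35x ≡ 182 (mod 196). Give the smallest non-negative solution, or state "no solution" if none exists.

First find gcd(35, 196):
196 = 5·35 + 21
35 = 1·21 + 14
21 = 1·14 + 7
14 = 2·7 + 0
gcd = 7 and 7 | 182, so solutions exist. Divide through by 7: 5x ≡ 26 (mod 28).
Now find 5⁻¹ mod 28:
28 = 5×5 + 3
5 = 1×3 + 2
3 = 1×2 + 1
2 = 2×1 + 0
Back-substitute:
1 = 3 − 2
1 = −5 + 2·3
1 = 2·28 − 11·5
So 5·(-11) ≡ 1 (mod 28), i.e. 5⁻¹ ≡ 17.
Then x ≡ 17·26 ≡ 22 (mod 28); the smallest non-negative solution is x = 22.

22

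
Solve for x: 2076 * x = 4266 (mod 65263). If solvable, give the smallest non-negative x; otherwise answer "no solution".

22448

First find gcd(2076, 65263):
65263 = 31*2076 + 907
2076 = 2*907 + 262
907 = 3*262 + 121
262 = 2*121 + 20
121 = 6*20 + 1
20 = 20*1 + 0
gcd = 1, so a unique solution mod 65263 exists.
Back-substitute for the Bézout coefficients:
1 = 121 − 6·20
1 = −6·262 + 13·121
1 = 13·907 − 45·262
1 = −45·2076 + 103·907
1 = 103·65263 − 3238·2076
So 2076·(-3238) ≡ 1 (mod 65263), giving 2076⁻¹ ≡ 62025.
x ≡ 2076⁻¹·4266 ≡ 62025·4266 ≡ 22448 (mod 65263).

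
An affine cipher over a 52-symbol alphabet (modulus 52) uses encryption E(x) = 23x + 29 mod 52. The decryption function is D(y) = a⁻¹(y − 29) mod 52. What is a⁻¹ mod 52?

43

Extended Euclidean algorithm:
52 = 2×23 + 6
23 = 3×6 + 5
6 = 1×5 + 1
5 = 5×1 + 0
Since gcd(23, 52) = 1, back-substitute to write 1 as a combination:
1 = 6 − 5
1 = −23 + 4·6
1 = 4·52 − 9·23
Hence 23⁻¹ ≡ -9 ≡ 43 (mod 52).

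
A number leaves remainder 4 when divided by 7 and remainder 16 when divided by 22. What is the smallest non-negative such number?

60

Write x = 4 + 7·k. Then 7·k ≡ 16 − 4 ≡ 12 (mod 22).
Need 7⁻¹ mod 22. Extended Euclid on (22, 7):
22 = 3×7 + 1
7 = 7×1 + 0
Back-substitute:
1 = 22 − 3·7
7⁻¹ ≡ 19 (mod 22), so k ≡ 19·12 ≡ 8 (mod 22).
x = 4 + 7·8 = 60.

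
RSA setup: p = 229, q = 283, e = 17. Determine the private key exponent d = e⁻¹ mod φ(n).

30257

φ(n) = (p−1)(q−1) = 228·282 = 64296.
Need d with 17·d ≡ 1 (mod 64296). Apply the extended Euclidean algorithm:
64296 = 3782*17 + 2
17 = 8*2 + 1
2 = 2*1 + 0
Back-substitute:
1 = 17 − 8·2
1 = −8·64296 + 30257·17
So 17·30257 ≡ 1 (mod 64296), hence d = 30257.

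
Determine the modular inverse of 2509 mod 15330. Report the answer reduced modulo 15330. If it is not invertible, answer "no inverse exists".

Extended Euclidean algorithm:
15330 = 6×2509 + 276
2509 = 9×276 + 25
276 = 11×25 + 1
25 = 25×1 + 0
Since gcd(2509, 15330) = 1, back-substitute to write 1 as a combination:
1 = 276 − 11·25
1 = −11·2509 + 100·276
1 = 100·15330 − 611·2509
Hence 2509⁻¹ ≡ -611 ≡ 14719 (mod 15330).

14719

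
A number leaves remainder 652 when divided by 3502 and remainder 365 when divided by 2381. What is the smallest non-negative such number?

8293388

Write x = 652 + 3502·k. Then 3502·k ≡ 365 − 652 ≡ 2094 (mod 2381).
Need 3502⁻¹ mod 2381. Extended Euclid on (2381, 1121):
2381 = 2*1121 + 139
1121 = 8*139 + 9
139 = 15*9 + 4
9 = 2*4 + 1
4 = 4*1 + 0
Back-substitute:
1 = 9 − 2·4
1 = −2·139 + 31·9
1 = 31·1121 − 250·139
1 = −250·2381 + 531·1121
3502⁻¹ ≡ 531 (mod 2381), so k ≡ 531·2094 ≡ 2368 (mod 2381).
x = 652 + 3502·2368 = 8293388.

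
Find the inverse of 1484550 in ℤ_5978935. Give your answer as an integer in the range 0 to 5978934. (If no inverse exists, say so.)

Compute gcd(1484550, 5978935):
5978935 = 4·1484550 + 40735
1484550 = 36·40735 + 18090
40735 = 2·18090 + 4555
18090 = 3·4555 + 4425
4555 = 1·4425 + 130
4425 = 34·130 + 5
130 = 26·5 + 0
The gcd is 5, not 1, hence no inverse exists.

no inverse exists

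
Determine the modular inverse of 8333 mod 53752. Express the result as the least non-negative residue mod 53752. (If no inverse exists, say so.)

42741

Extended Euclidean algorithm:
53752 = 6×8333 + 3754
8333 = 2×3754 + 825
3754 = 4×825 + 454
825 = 1×454 + 371
454 = 1×371 + 83
371 = 4×83 + 39
83 = 2×39 + 5
39 = 7×5 + 4
5 = 1×4 + 1
4 = 4×1 + 0
The gcd is 1. Working backward:
1 = 5 − 4
1 = −39 + 8·5
1 = 8·83 − 17·39
1 = −17·371 + 76·83
1 = 76·454 − 93·371
1 = −93·825 + 169·454
1 = 169·3754 − 769·825
1 = −769·8333 + 1707·3754
1 = 1707·53752 − 11011·8333
So 8333·(-11011) ≡ 1 (mod 53752), and -11011 ≡ 42741 (mod 53752).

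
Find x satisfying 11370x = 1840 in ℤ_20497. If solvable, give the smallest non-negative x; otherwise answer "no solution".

First find gcd(11370, 20497):
20497 = 1*11370 + 9127
11370 = 1*9127 + 2243
9127 = 4*2243 + 155
2243 = 14*155 + 73
155 = 2*73 + 9
73 = 8*9 + 1
9 = 9*1 + 0
gcd = 1, so a unique solution mod 20497 exists.
Back-substitute for the Bézout coefficients:
1 = 73 − 8·9
1 = −8·155 + 17·73
1 = 17·2243 − 246·155
1 = −246·9127 + 1001·2243
1 = 1001·11370 − 1247·9127
1 = −1247·20497 + 2248·11370
So 11370·(2248) ≡ 1 (mod 20497), giving 11370⁻¹ ≡ 2248.
x ≡ 11370⁻¹·1840 ≡ 2248·1840 ≡ 16423 (mod 20497).

16423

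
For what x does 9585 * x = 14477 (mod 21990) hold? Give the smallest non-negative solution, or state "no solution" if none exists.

no solution

gcd(9585, 21990):
21990 = 2*9585 + 2820
9585 = 3*2820 + 1125
2820 = 2*1125 + 570
1125 = 1*570 + 555
570 = 1*555 + 15
555 = 37*15 + 0
gcd = 15, but 15 ∤ 14477, so the congruence has no solution.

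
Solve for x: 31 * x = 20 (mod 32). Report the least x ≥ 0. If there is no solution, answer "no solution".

First find gcd(31, 32):
32 = 1·31 + 1
31 = 31·1 + 0
gcd = 1, so a unique solution mod 32 exists.
Back-substitute for the Bézout coefficients:
1 = 32 − 31
So 31·(-1) ≡ 1 (mod 32), giving 31⁻¹ ≡ 31.
x ≡ 31⁻¹·20 ≡ 31·20 ≡ 12 (mod 32).

12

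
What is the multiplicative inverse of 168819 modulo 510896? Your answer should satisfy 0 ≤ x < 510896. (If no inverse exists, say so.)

Run Euclid on (510896, 168819):
510896 = 3*168819 + 4439
168819 = 38*4439 + 137
4439 = 32*137 + 55
137 = 2*55 + 27
55 = 2*27 + 1
27 = 27*1 + 0
Since gcd(168819, 510896) = 1, back-substitute to write 1 as a combination:
1 = 55 − 2·27
1 = −2·137 + 5·55
1 = 5·4439 − 162·137
1 = −162·168819 + 6161·4439
1 = 6161·510896 − 18645·168819
Hence 168819⁻¹ ≡ -18645 ≡ 492251 (mod 510896).

492251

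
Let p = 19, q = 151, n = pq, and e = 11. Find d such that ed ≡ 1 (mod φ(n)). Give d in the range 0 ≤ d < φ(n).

491

φ(n) = (p−1)(q−1) = 18·150 = 2700.
Need d with 11·d ≡ 1 (mod 2700). Apply the extended Euclidean algorithm:
2700 = 245·11 + 5
11 = 2·5 + 1
5 = 5·1 + 0
Back-substitute:
1 = 11 − 2·5
1 = −2·2700 + 491·11
So 11·491 ≡ 1 (mod 2700), hence d = 491.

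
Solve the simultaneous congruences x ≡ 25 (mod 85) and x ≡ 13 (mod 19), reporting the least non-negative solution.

Write x = 25 + 85·k. Then 85·k ≡ 13 − 25 ≡ 7 (mod 19).
Need 85⁻¹ mod 19. Extended Euclid on (19, 9):
19 = 2*9 + 1
9 = 9*1 + 0
Back-substitute:
1 = 19 − 2·9
85⁻¹ ≡ 17 (mod 19), so k ≡ 17·7 ≡ 5 (mod 19).
x = 25 + 85·5 = 450.

450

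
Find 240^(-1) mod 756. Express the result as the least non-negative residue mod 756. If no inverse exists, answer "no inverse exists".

Compute gcd(240, 756):
756 = 3·240 + 36
240 = 6·36 + 24
36 = 1·24 + 12
24 = 2·12 + 0
gcd(240, 756) = 12 ≠ 1, so 240 has no multiplicative inverse modulo 756.

no inverse exists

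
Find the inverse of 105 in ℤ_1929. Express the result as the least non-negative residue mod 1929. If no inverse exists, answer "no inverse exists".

Compute gcd(105, 1929):
1929 = 18·105 + 39
105 = 2·39 + 27
39 = 1·27 + 12
27 = 2·12 + 3
12 = 4·3 + 0
gcd(105, 1929) = 3 ≠ 1, so 105 has no multiplicative inverse modulo 1929.

no inverse exists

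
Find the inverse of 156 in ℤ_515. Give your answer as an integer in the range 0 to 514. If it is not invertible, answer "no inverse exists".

Extended Euclidean algorithm:
515 = 3·156 + 47
156 = 3·47 + 15
47 = 3·15 + 2
15 = 7·2 + 1
2 = 2·1 + 0
The gcd is 1. Working backward:
1 = 15 − 7·2
1 = −7·47 + 22·15
1 = 22·156 − 73·47
1 = −73·515 + 241·156
So 156·241 ≡ 1 (mod 515).

241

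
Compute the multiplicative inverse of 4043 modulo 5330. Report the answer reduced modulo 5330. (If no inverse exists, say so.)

Compute gcd(4043, 5330):
5330 = 1*4043 + 1287
4043 = 3*1287 + 182
1287 = 7*182 + 13
182 = 14*13 + 0
Since gcd = 13 > 1, 4043 is not a unit mod 5330.

no inverse exists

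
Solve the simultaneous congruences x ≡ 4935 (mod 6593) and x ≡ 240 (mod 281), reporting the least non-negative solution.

835653

Write x = 4935 + 6593·k. Then 6593·k ≡ 240 − 4935 ≡ 82 (mod 281).
Need 6593⁻¹ mod 281. Extended Euclid on (281, 130):
281 = 2·130 + 21
130 = 6·21 + 4
21 = 5·4 + 1
4 = 4·1 + 0
Back-substitute:
1 = 21 − 5·4
1 = −5·130 + 31·21
1 = 31·281 − 67·130
6593⁻¹ ≡ 214 (mod 281), so k ≡ 214·82 ≡ 126 (mod 281).
x = 4935 + 6593·126 = 835653.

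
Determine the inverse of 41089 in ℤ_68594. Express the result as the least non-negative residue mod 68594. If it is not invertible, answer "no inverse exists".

Apply the Euclidean algorithm to 68594 and 41089:
68594 = 1*41089 + 27505
41089 = 1*27505 + 13584
27505 = 2*13584 + 337
13584 = 40*337 + 104
337 = 3*104 + 25
104 = 4*25 + 4
25 = 6*4 + 1
4 = 4*1 + 0
The gcd is 1. Working backward:
1 = 25 − 6·4
1 = −6·104 + 25·25
1 = 25·337 − 81·104
1 = −81·13584 + 3265·337
1 = 3265·27505 − 6611·13584
1 = −6611·41089 + 9876·27505
1 = 9876·68594 − 16487·41089
Thus 41089·(-16487) ≡ 1 (mod 68594); reducing, -16487 mod 68594 = 52107.

52107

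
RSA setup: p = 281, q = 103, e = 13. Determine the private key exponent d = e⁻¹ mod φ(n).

φ(n) = (p−1)(q−1) = 280·102 = 28560.
Need d with 13·d ≡ 1 (mod 28560). Apply the extended Euclidean algorithm:
28560 = 2196·13 + 12
13 = 1·12 + 1
12 = 12·1 + 0
Back-substitute:
1 = 13 − 12
1 = −28560 + 2197·13
So 13·2197 ≡ 1 (mod 28560), hence d = 2197.

2197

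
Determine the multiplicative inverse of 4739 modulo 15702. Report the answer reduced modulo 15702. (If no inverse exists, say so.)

Extended Euclidean algorithm:
15702 = 3*4739 + 1485
4739 = 3*1485 + 284
1485 = 5*284 + 65
284 = 4*65 + 24
65 = 2*24 + 17
24 = 1*17 + 7
17 = 2*7 + 3
7 = 2*3 + 1
3 = 3*1 + 0
gcd = 1, so the inverse exists. Back-substitute:
1 = 7 − 2·3
1 = −2·17 + 5·7
1 = 5·24 − 7·17
1 = −7·65 + 19·24
1 = 19·284 − 83·65
1 = −83·1485 + 434·284
1 = 434·4739 − 1385·1485
1 = −1385·15702 + 4589·4739
So 4739·4589 ≡ 1 (mod 15702).

4589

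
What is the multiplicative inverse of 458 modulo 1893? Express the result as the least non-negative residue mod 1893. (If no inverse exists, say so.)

62

Extended Euclidean algorithm:
1893 = 4·458 + 61
458 = 7·61 + 31
61 = 1·31 + 30
31 = 1·30 + 1
30 = 30·1 + 0
Since gcd(458, 1893) = 1, back-substitute to write 1 as a combination:
1 = 31 − 30
1 = −61 + 2·31
1 = 2·458 − 15·61
1 = −15·1893 + 62·458
So 458·62 ≡ 1 (mod 1893).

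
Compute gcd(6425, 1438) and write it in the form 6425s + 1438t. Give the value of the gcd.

Apply Euclid's algorithm to 6425 and 1438:
6425 = 4·1438 + 673
1438 = 2·673 + 92
673 = 7·92 + 29
92 = 3·29 + 5
29 = 5·5 + 4
5 = 1·4 + 1
4 = 4·1 + 0
gcd(6425, 1438) = 1.
Working backward:
1 = 5 − 4
1 = −29 + 6·5
1 = 6·92 − 19·29
1 = −19·673 + 139·92
1 = 139·1438 − 297·673
1 = −297·6425 + 1327·1438
So 1 = (-297)·6425 + (1327)·1438.

1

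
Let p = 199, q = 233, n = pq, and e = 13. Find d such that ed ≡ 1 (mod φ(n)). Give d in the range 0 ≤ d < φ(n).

38869

φ(n) = (p−1)(q−1) = 198·232 = 45936.
Need d with 13·d ≡ 1 (mod 45936). Apply the extended Euclidean algorithm:
45936 = 3533·13 + 7
13 = 1·7 + 6
7 = 1·6 + 1
6 = 6·1 + 0
Back-substitute:
1 = 7 − 6
1 = −13 + 2·7
1 = 2·45936 − 7067·13
So 13·(-7067) ≡ 1 (mod 45936), hence d ≡ -7067 ≡ 38869 (mod 45936).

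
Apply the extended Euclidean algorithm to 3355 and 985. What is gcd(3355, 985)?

Euclidean algorithm:
3355 = 3·985 + 400
985 = 2·400 + 185
400 = 2·185 + 30
185 = 6·30 + 5
30 = 6·5 + 0
gcd(3355, 985) = 5.
Working backward:
5 = 185 − 6·30
5 = −6·400 + 13·185
5 = 13·985 − 32·400
5 = −32·3355 + 109·985
So 5 = (-32)·3355 + (109)·985.

5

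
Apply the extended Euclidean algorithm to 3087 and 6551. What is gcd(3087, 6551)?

Repeated division:
6551 = 2·3087 + 377
3087 = 8·377 + 71
377 = 5·71 + 22
71 = 3·22 + 5
22 = 4·5 + 2
5 = 2·2 + 1
2 = 2·1 + 0
gcd(3087, 6551) = 1.
Back-substituting:
1 = 5 − 2·2
1 = −2·22 + 9·5
1 = 9·71 − 29·22
1 = −29·377 + 154·71
1 = 154·3087 − 1261·377
1 = −1261·6551 + 2676·3087
So 1 = (-1261)·6551 + (2676)·3087.

1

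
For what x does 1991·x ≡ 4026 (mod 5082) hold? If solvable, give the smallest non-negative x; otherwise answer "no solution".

First find gcd(1991, 5082):
5082 = 2·1991 + 1100
1991 = 1·1100 + 891
1100 = 1·891 + 209
891 = 4·209 + 55
209 = 3·55 + 44
55 = 1·44 + 11
44 = 4·11 + 0
gcd = 11 and 11 | 4026, so solutions exist. Divide through by 11: 181x ≡ 366 (mod 462).
Now find 181⁻¹ mod 462:
462 = 2*181 + 100
181 = 1*100 + 81
100 = 1*81 + 19
81 = 4*19 + 5
19 = 3*5 + 4
5 = 1*4 + 1
4 = 4*1 + 0
Back-substitute:
1 = 5 − 4
1 = −19 + 4·5
1 = 4·81 − 17·19
1 = −17·100 + 21·81
1 = 21·181 − 38·100
1 = −38·462 + 97·181
So 181⁻¹ ≡ 97 (mod 462).
Then x ≡ 97·366 ≡ 390 (mod 462); the smallest non-negative solution is x = 390.

390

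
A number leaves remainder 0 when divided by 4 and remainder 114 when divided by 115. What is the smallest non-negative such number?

Write x = 0 + 4·k. Then 4·k ≡ 114 − 0 ≡ 114 (mod 115).
Need 4⁻¹ mod 115. Extended Euclid on (115, 4):
115 = 28·4 + 3
4 = 1·3 + 1
3 = 3·1 + 0
Back-substitute:
1 = 4 − 3
1 = −115 + 29·4
4⁻¹ ≡ 29 (mod 115), so k ≡ 29·114 ≡ 86 (mod 115).
x = 0 + 4·86 = 344.

344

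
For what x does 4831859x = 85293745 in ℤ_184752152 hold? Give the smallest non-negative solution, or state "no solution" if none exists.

2807667

First find gcd(4831859, 184752152):
184752152 = 38·4831859 + 1141510
4831859 = 4·1141510 + 265819
1141510 = 4·265819 + 78234
265819 = 3·78234 + 31117
78234 = 2·31117 + 16000
31117 = 1·16000 + 15117
16000 = 1·15117 + 883
15117 = 17·883 + 106
883 = 8·106 + 35
106 = 3·35 + 1
35 = 35·1 + 0
gcd = 1, so a unique solution mod 184752152 exists.
Back-substitute for the Bézout coefficients:
1 = 106 − 3·35
1 = −3·883 + 25·106
1 = 25·15117 − 428·883
1 = −428·16000 + 453·15117
1 = 453·31117 − 881·16000
1 = −881·78234 + 2215·31117
1 = 2215·265819 − 7526·78234
1 = −7526·1141510 + 32319·265819
1 = 32319·4831859 − 136802·1141510
1 = −136802·184752152 + 5230795·4831859
So 4831859·(5230795) ≡ 1 (mod 184752152), giving 4831859⁻¹ ≡ 5230795.
x ≡ 4831859⁻¹·85293745 ≡ 5230795·85293745 ≡ 2807667 (mod 184752152).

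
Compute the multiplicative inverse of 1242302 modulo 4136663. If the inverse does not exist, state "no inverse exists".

4033175

Extended Euclidean algorithm:
4136663 = 3·1242302 + 409757
1242302 = 3·409757 + 13031
409757 = 31·13031 + 5796
13031 = 2·5796 + 1439
5796 = 4·1439 + 40
1439 = 35·40 + 39
40 = 1·39 + 1
39 = 39·1 + 0
gcd = 1, so the inverse exists. Back-substitute:
1 = 40 − 39
1 = −1439 + 36·40
1 = 36·5796 − 145·1439
1 = −145·13031 + 326·5796
1 = 326·409757 − 10251·13031
1 = −10251·1242302 + 31079·409757
1 = 31079·4136663 − 103488·1242302
So 1242302·(-103488) ≡ 1 (mod 4136663), and -103488 ≡ 4033175 (mod 4136663).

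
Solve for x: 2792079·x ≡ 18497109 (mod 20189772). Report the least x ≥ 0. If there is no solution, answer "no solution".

gcd(2792079, 20189772):
20189772 = 7·2792079 + 645219
2792079 = 4·645219 + 211203
645219 = 3·211203 + 11610
211203 = 18·11610 + 2223
11610 = 5·2223 + 495
2223 = 4·495 + 243
495 = 2·243 + 9
243 = 27·9 + 0
gcd = 9, but 9 ∤ 18497109, so the congruence has no solution.

no solution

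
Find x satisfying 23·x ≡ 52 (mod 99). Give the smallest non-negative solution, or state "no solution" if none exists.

41

First find gcd(23, 99):
99 = 4*23 + 7
23 = 3*7 + 2
7 = 3*2 + 1
2 = 2*1 + 0
gcd = 1, so a unique solution mod 99 exists.
Back-substitute for the Bézout coefficients:
1 = 7 − 3·2
1 = −3·23 + 10·7
1 = 10·99 − 43·23
So 23·(-43) ≡ 1 (mod 99), giving 23⁻¹ ≡ 56.
x ≡ 23⁻¹·52 ≡ 56·52 ≡ 41 (mod 99).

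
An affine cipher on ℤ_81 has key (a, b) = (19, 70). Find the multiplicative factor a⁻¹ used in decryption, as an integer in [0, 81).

64

Run Euclid on (81, 19):
81 = 4·19 + 5
19 = 3·5 + 4
5 = 1·4 + 1
4 = 4·1 + 0
gcd = 1, so the inverse exists. Back-substitute:
1 = 5 − 4
1 = −19 + 4·5
1 = 4·81 − 17·19
Thus 19·(-17) ≡ 1 (mod 81); reducing, -17 mod 81 = 64.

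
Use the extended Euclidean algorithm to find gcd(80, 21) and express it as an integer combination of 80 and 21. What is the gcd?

1

Apply Euclid's algorithm to 80 and 21:
80 = 3*21 + 17
21 = 1*17 + 4
17 = 4*4 + 1
4 = 4*1 + 0
gcd(80, 21) = 1.
Express as a combination:
1 = 17 − 4·4
1 = −4·21 + 5·17
1 = 5·80 − 19·21
So 1 = (5)·80 + (-19)·21.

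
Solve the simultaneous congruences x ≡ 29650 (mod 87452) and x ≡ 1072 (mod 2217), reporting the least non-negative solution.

Write x = 29650 + 87452·k. Then 87452·k ≡ 1072 − 29650 ≡ 243 (mod 2217).
Need 87452⁻¹ mod 2217. Extended Euclid on (2217, 989):
2217 = 2*989 + 239
989 = 4*239 + 33
239 = 7*33 + 8
33 = 4*8 + 1
8 = 8*1 + 0
Back-substitute:
1 = 33 − 4·8
1 = −4·239 + 29·33
1 = 29·989 − 120·239
1 = −120·2217 + 269·989
87452⁻¹ ≡ 269 (mod 2217), so k ≡ 269·243 ≡ 1074 (mod 2217).
x = 29650 + 87452·1074 = 93953098.

93953098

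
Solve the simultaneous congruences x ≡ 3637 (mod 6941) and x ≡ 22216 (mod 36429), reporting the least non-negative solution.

26469670

Write x = 3637 + 6941·k. Then 6941·k ≡ 22216 − 3637 ≡ 18579 (mod 36429).
Need 6941⁻¹ mod 36429. Extended Euclid on (36429, 6941):
36429 = 5·6941 + 1724
6941 = 4·1724 + 45
1724 = 38·45 + 14
45 = 3·14 + 3
14 = 4·3 + 2
3 = 1·2 + 1
2 = 2·1 + 0
Back-substitute:
1 = 3 − 2
1 = −14 + 5·3
1 = 5·45 − 16·14
1 = −16·1724 + 613·45
1 = 613·6941 − 2468·1724
1 = −2468·36429 + 12953·6941
6941⁻¹ ≡ 12953 (mod 36429), so k ≡ 12953·18579 ≡ 3813 (mod 36429).
x = 3637 + 6941·3813 = 26469670.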